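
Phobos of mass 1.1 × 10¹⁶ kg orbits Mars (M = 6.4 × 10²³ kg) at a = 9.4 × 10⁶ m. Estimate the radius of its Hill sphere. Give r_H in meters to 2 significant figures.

1.7 × 10⁴ m

r_H ≈ a (m/3M)^(1/3)
    = (9.4 × 10⁶) × (1.1 × 10¹⁶ / (3 × 6.4 × 10²³))^(1/3)
    = 1.7 × 10⁴ m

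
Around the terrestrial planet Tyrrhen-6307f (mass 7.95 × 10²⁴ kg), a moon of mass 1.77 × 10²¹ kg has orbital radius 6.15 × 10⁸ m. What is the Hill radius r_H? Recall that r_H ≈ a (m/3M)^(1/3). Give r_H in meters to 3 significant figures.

2.58 × 10⁷ m

r_H ≈ a (m/3M)^(1/3)
    = (6.15 × 10⁸) × (1.77 × 10²¹ / (3 × 7.95 × 10²⁴))^(1/3)
    = 2.58 × 10⁷ m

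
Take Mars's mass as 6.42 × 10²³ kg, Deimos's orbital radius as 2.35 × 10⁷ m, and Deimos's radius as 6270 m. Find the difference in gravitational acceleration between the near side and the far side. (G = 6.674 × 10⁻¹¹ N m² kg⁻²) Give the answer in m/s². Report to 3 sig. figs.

8.28 × 10⁻⁵ m/s²

Δa = 4GMr/d³
   = 4 × (6.674 × 10⁻¹¹) × (6.42 × 10²³) × (6270) / (2.35 × 10⁷)³
   = 8.28 × 10⁻⁵ m/s²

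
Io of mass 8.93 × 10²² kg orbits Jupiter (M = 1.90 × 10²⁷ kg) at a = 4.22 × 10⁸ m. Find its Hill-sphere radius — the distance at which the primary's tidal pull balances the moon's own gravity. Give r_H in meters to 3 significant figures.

1.06 × 10⁷ m

r_H ≈ a (m/3M)^(1/3)
    = (4.22 × 10⁸) × (8.93 × 10²² / (3 × 1.90 × 10²⁷))^(1/3)
    = 1.06 × 10⁷ m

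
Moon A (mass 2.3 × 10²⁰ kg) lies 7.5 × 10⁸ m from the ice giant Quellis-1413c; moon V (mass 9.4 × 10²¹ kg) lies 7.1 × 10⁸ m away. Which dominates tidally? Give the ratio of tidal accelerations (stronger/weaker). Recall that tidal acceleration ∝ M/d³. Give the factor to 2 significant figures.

Moon V, by a factor of ≈ 48

The tide-raising term goes as M/d³ (the gradient of a 1/d² field).
Moon A: (2.3 × 10²⁰) / (7.5 × 10⁸)³ = 5.452 × 10⁻⁷
Moon V: (9.4 × 10²¹) / (7.1 × 10⁸)³ = 2.626 × 10⁻⁵
Ratio (larger/smaller) = 48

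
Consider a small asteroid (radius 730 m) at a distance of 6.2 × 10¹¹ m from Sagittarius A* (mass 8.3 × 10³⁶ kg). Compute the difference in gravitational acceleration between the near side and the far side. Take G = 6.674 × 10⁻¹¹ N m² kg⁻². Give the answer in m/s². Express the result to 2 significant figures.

6.8 × 10⁻⁶ m/s²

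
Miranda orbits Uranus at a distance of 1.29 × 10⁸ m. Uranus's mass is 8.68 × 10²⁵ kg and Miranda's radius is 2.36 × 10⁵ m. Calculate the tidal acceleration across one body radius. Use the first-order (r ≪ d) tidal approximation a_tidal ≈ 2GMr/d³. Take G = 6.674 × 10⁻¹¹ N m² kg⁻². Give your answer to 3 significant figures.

Differencing GM/(d−r)² and GM/d² to first order in r/d gives 2GMr/d³.
Δa = 2GMr/d³
   = 2 × (6.674 × 10⁻¹¹) × (8.68 × 10²⁵) × (2.36 × 10⁵) / (1.29 × 10⁸)³
   = 1.27 × 10⁻³ m/s²

1.27 × 10⁻³ m/s²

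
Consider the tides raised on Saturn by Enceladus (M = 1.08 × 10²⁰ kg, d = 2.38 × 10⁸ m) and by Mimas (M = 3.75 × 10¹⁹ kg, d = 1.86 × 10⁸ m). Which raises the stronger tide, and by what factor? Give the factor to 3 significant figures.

Enceladus, by a factor of ≈ 1.37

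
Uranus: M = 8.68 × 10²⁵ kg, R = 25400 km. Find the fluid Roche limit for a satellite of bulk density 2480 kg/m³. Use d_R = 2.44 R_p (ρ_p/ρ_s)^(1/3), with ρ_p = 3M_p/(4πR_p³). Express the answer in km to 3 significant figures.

49500 km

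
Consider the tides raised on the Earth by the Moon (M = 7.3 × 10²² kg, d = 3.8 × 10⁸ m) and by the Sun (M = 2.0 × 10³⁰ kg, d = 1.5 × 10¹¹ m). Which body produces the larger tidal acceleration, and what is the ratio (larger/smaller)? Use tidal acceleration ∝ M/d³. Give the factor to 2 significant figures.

The Moon, by a factor of ≈ 2.2

The tide-raising term goes as M/d³ (the gradient of a 1/d² field).
The Moon: (7.3 × 10²²) / (3.8 × 10⁸)³ = 1.330 × 10⁻³
The Sun: (2.0 × 10³⁰) / (1.5 × 10¹¹)³ = 5.926 × 10⁻⁴
Ratio (larger/smaller) = 2.2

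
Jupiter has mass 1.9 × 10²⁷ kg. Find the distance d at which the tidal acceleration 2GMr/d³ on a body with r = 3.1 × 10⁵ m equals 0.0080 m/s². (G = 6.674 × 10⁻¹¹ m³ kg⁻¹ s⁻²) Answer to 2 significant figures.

2.1 × 10⁸ m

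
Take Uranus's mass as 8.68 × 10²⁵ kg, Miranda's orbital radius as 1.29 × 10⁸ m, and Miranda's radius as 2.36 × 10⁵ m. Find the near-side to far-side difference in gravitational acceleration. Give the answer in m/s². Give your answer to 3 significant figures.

2.55 × 10⁻³ m/s²

Δa = 4GMr/d³
   = 4 × (6.674 × 10⁻¹¹) × (8.68 × 10²⁵) × (2.36 × 10⁵) / (1.29 × 10⁸)³
   = 2.55 × 10⁻³ m/s²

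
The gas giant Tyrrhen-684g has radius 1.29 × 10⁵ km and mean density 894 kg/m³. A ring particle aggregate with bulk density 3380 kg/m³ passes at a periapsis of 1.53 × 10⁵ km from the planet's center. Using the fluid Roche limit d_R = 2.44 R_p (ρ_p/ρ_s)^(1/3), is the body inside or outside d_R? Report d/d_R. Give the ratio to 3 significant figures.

d_R = 2.44 × (1.29 × 10⁵ km) × (894/3380)^(1/3) = 2.020 × 10⁵ km
d/d_R = (1.53 × 10⁵) / (2.020 × 10⁵) = 0.757
Since d/d_R < 1, the body is inside the Roche limit.

inside; d/d_R ≈ 0.757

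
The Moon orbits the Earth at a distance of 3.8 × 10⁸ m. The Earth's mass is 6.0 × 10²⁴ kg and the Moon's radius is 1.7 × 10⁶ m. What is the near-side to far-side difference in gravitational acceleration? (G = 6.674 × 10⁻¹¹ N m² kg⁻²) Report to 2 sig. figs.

Δg = 4GMr/d³
   = 4 × (6.674 × 10⁻¹¹) × (6.0 × 10²⁴) × (1.7 × 10⁶) / (3.8 × 10⁸)³
   = 5.0 × 10⁻⁵ m/s²

5.0 × 10⁻⁵ m/s²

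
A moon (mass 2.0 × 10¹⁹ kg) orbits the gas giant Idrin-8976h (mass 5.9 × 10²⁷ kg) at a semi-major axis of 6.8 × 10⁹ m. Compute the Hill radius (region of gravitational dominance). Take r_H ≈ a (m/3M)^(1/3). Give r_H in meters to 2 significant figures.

r_H ≈ a (m/3M)^(1/3)
    = (6.8 × 10⁹) × (2.0 × 10¹⁹ / (3 × 5.9 × 10²⁷))^(1/3)
    = 7.1 × 10⁶ m

7.1 × 10⁶ m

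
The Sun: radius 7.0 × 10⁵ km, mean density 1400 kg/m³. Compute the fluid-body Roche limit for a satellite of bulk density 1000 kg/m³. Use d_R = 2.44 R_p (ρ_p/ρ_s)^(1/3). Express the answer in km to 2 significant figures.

1.9 × 10⁶ km

d_R = 2.44 × 7.0 × 10⁵ km × (1400/1000)^(1/3)
    = 1.9 × 10⁶ km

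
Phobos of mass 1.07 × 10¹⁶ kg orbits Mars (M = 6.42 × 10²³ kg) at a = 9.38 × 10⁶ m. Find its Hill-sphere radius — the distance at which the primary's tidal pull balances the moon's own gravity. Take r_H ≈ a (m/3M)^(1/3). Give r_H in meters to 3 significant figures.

1.66 × 10⁴ m

r_H ≈ a (m/3M)^(1/3)
    = (9.38 × 10⁶) × (1.07 × 10¹⁶ / (3 × 6.42 × 10²³))^(1/3)
    = 1.66 × 10⁴ m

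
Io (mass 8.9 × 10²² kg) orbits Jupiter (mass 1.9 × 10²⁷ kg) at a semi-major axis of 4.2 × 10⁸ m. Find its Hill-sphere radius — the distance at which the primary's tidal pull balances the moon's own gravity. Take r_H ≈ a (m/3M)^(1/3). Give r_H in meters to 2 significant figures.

1.0 × 10⁷ m

r_H ≈ a (m/3M)^(1/3)
    = (4.2 × 10⁸) × (8.9 × 10²² / (3 × 1.9 × 10²⁷))^(1/3)
    = 1.0 × 10⁷ m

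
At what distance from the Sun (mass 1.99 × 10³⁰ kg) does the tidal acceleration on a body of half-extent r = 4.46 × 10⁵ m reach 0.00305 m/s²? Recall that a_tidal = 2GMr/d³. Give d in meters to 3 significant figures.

2GMr/d³ = a_tidal  ⇒  d = (2GMr / a_tidal)^(1/3)
d = (2 × 6.674×10⁻¹¹ × (1.99 × 10³⁰) × (4.46 × 10⁵) / (0.00305))^(1/3)
  = 3.39 × 10⁹ m

3.39 × 10⁹ m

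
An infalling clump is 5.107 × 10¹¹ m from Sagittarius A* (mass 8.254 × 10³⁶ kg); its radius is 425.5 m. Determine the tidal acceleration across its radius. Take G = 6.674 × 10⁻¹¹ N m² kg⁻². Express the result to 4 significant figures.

Δa = 2GMr/d³
   = 2 × (6.674 × 10⁻¹¹) × (8.254 × 10³⁶) × (425.5) / (5.107 × 10¹¹)³
   = 3.520 × 10⁻⁶ m/s²

3.520 × 10⁻⁶ m/s²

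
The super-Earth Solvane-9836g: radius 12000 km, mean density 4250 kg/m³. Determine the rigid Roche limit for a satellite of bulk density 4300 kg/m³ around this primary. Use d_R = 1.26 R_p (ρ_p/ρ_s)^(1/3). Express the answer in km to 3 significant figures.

15100 km

d_R = 1.26 × 12000 km × (4250/4300)^(1/3)
    = 15100 km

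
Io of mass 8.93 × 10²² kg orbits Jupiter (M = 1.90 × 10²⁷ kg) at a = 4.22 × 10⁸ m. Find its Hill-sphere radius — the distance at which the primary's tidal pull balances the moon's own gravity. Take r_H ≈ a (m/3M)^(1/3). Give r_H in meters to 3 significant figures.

r_H ≈ a (m/3M)^(1/3)
    = (4.22 × 10⁸) × (8.93 × 10²² / (3 × 1.90 × 10²⁷))^(1/3)
    = 1.06 × 10⁷ m

1.06 × 10⁷ m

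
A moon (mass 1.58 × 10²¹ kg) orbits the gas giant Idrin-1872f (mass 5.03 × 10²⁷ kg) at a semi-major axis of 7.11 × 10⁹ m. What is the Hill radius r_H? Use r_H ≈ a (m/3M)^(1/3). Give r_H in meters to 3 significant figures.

3.35 × 10⁷ m

r_H ≈ a (m/3M)^(1/3)
    = (7.11 × 10⁹) × (1.58 × 10²¹ / (3 × 5.03 × 10²⁷))^(1/3)
    = 3.35 × 10⁷ m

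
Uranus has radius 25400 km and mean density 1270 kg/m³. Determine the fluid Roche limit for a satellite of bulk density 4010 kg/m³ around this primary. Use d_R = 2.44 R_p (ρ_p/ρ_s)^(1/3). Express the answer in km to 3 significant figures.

d_R = 2.44 × 25400 km × (1270/4010)^(1/3)
    = 42200 km

42200 km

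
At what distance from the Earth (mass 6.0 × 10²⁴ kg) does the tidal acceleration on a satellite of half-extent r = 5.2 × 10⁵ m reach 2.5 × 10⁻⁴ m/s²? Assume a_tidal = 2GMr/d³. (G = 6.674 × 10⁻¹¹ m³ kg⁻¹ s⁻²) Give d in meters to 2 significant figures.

1.2 × 10⁸ m

2GMr/d³ = a_tidal  ⇒  d = (2GMr / a_tidal)^(1/3)
d = (2 × 6.674×10⁻¹¹ × (6.0 × 10²⁴) × (5.2 × 10⁵) / (2.5 × 10⁻⁴))^(1/3)
  = 1.2 × 10⁸ m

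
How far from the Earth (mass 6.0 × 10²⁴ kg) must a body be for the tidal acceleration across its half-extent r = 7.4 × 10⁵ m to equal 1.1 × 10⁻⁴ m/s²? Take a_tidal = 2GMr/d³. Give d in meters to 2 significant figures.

1.8 × 10⁸ m

2GMr/d³ = a_tidal  ⇒  d = (2GMr / a_tidal)^(1/3)
d = (2 × 6.674×10⁻¹¹ × (6.0 × 10²⁴) × (7.4 × 10⁵) / (1.1 × 10⁻⁴))^(1/3)
  = 1.8 × 10⁸ m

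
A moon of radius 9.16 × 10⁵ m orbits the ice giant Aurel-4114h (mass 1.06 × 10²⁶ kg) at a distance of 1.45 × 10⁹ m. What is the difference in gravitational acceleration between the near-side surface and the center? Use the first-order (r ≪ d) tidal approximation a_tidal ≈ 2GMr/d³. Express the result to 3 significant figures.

4.25 × 10⁻⁶ m/s²

Δg = 2GMr/d³
   = 2 × (6.674 × 10⁻¹¹) × (1.06 × 10²⁶) × (9.16 × 10⁵) / (1.45 × 10⁹)³
   = 4.25 × 10⁻⁶ m/s²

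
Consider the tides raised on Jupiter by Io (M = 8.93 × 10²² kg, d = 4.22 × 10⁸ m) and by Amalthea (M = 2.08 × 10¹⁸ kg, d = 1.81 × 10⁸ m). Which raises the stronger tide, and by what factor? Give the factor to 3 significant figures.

Io, by a factor of ≈ 3390

Compare M/d³ for the two perturbers:
Io: (8.93 × 10²²) / (4.22 × 10⁸)³ = 1.188 × 10⁻³
Amalthea: (2.08 × 10¹⁸) / (1.81 × 10⁸)³ = 3.508 × 10⁻⁷
Ratio (larger/smaller) = 3390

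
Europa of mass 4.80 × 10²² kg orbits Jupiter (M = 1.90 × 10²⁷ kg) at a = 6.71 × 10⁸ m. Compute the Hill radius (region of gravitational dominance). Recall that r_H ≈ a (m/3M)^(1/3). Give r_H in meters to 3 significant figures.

1.37 × 10⁷ m

r_H ≈ a (m/3M)^(1/3)
    = (6.71 × 10⁸) × (4.80 × 10²² / (3 × 1.90 × 10²⁷))^(1/3)
    = 1.37 × 10⁷ m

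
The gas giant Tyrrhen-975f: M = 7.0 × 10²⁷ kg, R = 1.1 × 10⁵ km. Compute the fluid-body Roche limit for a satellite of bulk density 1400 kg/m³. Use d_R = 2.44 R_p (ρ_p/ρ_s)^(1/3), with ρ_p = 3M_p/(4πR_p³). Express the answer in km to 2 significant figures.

ρ_p = 3M_p/(4πR_p³) = 3 × (7.0 × 10²⁷) / (4π × (1.1 × 10⁸ m)³) = 1300 kg/m³
d_R = 2.44 × 1.1 × 10⁵ km × (1300/1400)^(1/3)
    = 2.6 × 10⁵ km

2.6 × 10⁵ km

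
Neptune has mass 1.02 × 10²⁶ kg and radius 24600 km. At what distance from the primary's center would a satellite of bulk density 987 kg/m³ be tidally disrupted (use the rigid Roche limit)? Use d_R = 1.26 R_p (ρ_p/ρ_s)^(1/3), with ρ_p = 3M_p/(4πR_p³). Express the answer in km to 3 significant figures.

36700 km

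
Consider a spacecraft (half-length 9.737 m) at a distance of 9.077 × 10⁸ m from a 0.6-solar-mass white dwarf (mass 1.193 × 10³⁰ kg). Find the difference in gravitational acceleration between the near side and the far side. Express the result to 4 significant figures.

4.147 × 10⁻⁶ m/s²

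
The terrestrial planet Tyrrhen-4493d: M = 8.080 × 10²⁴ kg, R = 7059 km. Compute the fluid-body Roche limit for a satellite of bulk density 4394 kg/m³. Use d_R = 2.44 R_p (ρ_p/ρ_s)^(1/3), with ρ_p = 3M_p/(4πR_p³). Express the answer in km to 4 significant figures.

18540 km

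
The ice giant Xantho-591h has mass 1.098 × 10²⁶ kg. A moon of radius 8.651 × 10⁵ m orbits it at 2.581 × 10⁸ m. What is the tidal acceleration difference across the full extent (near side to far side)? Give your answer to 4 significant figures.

1.475 × 10⁻³ m/s²

Δg = 4GMr/d³
   = 4 × (6.674 × 10⁻¹¹) × (1.098 × 10²⁶) × (8.651 × 10⁵) / (2.581 × 10⁸)³
   = 1.475 × 10⁻³ m/s²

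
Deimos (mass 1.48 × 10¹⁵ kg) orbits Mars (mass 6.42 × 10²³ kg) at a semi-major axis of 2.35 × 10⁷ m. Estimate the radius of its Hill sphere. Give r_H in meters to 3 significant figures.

2.15 × 10⁴ m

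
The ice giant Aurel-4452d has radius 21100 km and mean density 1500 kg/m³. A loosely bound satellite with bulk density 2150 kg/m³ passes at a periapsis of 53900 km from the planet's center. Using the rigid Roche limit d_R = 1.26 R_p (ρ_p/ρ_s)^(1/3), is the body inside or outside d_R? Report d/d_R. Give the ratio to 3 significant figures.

d_R = 1.26 × (21100 km) × (1500/2150)^(1/3) = 23580 km
d/d_R = (53900) / (23580) = 2.29
Since d/d_R > 1, the body is outside the Roche limit.

outside; d/d_R ≈ 2.29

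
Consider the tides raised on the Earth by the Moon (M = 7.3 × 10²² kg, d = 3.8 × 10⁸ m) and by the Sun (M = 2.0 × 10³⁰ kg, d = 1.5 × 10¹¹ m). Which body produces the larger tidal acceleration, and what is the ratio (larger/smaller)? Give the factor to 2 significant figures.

The Moon, by a factor of ≈ 2.2

The tide-raising term goes as M/d³ (the gradient of a 1/d² field).
The Moon: (7.3 × 10²²) / (3.8 × 10⁸)³ = 1.330 × 10⁻³
The Sun: (2.0 × 10³⁰) / (1.5 × 10¹¹)³ = 5.926 × 10⁻⁴
Ratio (larger/smaller) = 2.2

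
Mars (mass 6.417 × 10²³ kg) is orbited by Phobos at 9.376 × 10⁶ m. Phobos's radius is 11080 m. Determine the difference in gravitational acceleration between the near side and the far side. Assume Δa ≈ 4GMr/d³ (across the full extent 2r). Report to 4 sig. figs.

2.303 × 10⁻³ m/s²

Δg = 4GMr/d³
   = 4 × (6.674 × 10⁻¹¹) × (6.417 × 10²³) × (11080) / (9.376 × 10⁶)³
   = 2.303 × 10⁻³ m/s²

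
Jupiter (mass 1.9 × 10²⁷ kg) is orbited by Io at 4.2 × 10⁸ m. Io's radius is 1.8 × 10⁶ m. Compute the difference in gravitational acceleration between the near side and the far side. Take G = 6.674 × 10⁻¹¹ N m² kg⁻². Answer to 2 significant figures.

1.2 × 10⁻² m/s²

Near-to-far spans 2r, so the tidal difference is twice the near-to-center value: 4GMr/d³.
Δg = 4GMr/d³
   = 4 × (6.674 × 10⁻¹¹) × (1.9 × 10²⁷) × (1.8 × 10⁶) / (4.2 × 10⁸)³
   = 1.2 × 10⁻² m/s²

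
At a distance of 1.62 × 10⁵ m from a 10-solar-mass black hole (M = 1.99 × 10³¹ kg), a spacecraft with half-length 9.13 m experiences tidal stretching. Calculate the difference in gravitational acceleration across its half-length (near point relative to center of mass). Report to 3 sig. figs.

5.70 × 10⁶ m/s²

Δg = 2GMr/d³
   = 2 × (6.674 × 10⁻¹¹) × (1.99 × 10³¹) × (9.13) / (1.62 × 10⁵)³
   = 5.70 × 10⁶ m/s²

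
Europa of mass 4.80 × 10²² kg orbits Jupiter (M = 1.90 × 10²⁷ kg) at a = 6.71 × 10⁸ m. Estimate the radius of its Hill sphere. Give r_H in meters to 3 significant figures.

r_H ≈ a (m/3M)^(1/3)
    = (6.71 × 10⁸) × (4.80 × 10²² / (3 × 1.90 × 10²⁷))^(1/3)
    = 1.37 × 10⁷ m

1.37 × 10⁷ m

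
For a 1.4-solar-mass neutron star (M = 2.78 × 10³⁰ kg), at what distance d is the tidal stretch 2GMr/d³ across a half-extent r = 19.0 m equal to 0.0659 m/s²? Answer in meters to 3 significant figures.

4.75 × 10⁷ m

2GMr/d³ = a_tidal  ⇒  d = (2GMr / a_tidal)^(1/3)
d = (2 × 6.674×10⁻¹¹ × (2.78 × 10³⁰) × (19.0) / (0.0659))^(1/3)
  = 4.75 × 10⁷ m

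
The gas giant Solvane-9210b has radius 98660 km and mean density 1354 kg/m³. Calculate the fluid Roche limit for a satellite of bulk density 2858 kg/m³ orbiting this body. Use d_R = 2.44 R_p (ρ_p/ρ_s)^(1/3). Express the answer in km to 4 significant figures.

d_R = 2.44 × 98660 km × (1354/2858)^(1/3)
    = 1.877 × 10⁵ km

1.877 × 10⁵ km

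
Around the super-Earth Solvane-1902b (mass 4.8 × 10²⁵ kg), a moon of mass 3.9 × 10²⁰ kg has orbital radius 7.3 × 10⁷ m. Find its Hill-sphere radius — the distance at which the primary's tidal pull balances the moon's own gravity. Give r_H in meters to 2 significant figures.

r_H ≈ a (m/3M)^(1/3)
    = (7.3 × 10⁷) × (3.9 × 10²⁰ / (3 × 4.8 × 10²⁵))^(1/3)
    = 1.0 × 10⁶ m

1.0 × 10⁶ m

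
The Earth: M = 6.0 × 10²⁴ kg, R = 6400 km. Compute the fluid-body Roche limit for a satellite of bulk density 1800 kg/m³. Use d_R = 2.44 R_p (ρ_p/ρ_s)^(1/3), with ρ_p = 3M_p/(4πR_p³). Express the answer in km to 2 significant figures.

ρ_p = 3M_p/(4πR_p³) = 3 × (6.0 × 10²⁴) / (4π × (6.4 × 10⁶ m)³) = 5500 kg/m³
d_R = 2.44 × 6400 km × (5500/1800)^(1/3)
    = 23000 km

23000 km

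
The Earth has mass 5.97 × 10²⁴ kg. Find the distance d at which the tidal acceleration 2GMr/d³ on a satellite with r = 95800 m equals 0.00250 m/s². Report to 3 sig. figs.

3.13 × 10⁷ m

2GMr/d³ = a_tidal  ⇒  d = (2GMr / a_tidal)^(1/3)
d = (2 × 6.674×10⁻¹¹ × (5.97 × 10²⁴) × (95800) / (0.00250))^(1/3)
  = 3.13 × 10⁷ m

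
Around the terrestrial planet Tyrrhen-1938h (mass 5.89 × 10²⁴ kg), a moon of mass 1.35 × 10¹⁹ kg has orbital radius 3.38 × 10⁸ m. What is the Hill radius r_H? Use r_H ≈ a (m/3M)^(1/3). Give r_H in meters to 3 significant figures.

r_H ≈ a (m/3M)^(1/3)
    = (3.38 × 10⁸) × (1.35 × 10¹⁹ / (3 × 5.89 × 10²⁴))^(1/3)
    = 3.09 × 10⁶ m

3.09 × 10⁶ m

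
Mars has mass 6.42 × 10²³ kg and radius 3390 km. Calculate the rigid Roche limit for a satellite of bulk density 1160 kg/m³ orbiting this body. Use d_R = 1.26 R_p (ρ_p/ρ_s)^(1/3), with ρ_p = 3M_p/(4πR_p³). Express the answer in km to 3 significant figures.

ρ_p = 3M_p/(4πR_p³) = 3 × (6.42 × 10²³) / (4π × (3.39 × 10⁶ m)³) = 3930 kg/m³
d_R = 1.26 × 3390 km × (3930/1160)^(1/3)
    = 6420 km

6420 km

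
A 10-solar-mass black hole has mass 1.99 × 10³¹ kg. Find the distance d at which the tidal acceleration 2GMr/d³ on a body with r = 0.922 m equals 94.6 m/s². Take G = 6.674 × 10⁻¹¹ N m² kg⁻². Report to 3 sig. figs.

2.96 × 10⁶ m

2GMr/d³ = a_tidal  ⇒  d = (2GMr / a_tidal)^(1/3)
d = (2 × 6.674×10⁻¹¹ × (1.99 × 10³¹) × (0.922) / (94.6))^(1/3)
  = 2.96 × 10⁶ m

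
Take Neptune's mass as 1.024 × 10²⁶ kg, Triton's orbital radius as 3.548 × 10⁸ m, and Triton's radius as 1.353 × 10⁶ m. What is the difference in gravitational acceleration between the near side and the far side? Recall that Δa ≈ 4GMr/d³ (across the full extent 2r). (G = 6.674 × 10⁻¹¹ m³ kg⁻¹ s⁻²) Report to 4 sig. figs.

Δa = 4GMr/d³
   = 4 × (6.674 × 10⁻¹¹) × (1.024 × 10²⁶) × (1.353 × 10⁶) / (3.548 × 10⁸)³
   = 8.281 × 10⁻⁴ m/s²

8.281 × 10⁻⁴ m/s²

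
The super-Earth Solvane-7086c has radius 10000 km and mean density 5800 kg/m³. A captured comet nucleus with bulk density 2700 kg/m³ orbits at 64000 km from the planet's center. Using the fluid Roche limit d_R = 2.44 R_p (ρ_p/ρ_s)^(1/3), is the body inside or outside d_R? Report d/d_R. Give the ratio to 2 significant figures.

outside; d/d_R ≈ 2.0

d_R = 2.44 × (10000 km) × (5800/2700)^(1/3) = 31480 km
d/d_R = (64000) / (31480) = 2.0
Since d/d_R > 1, the body is outside the Roche limit.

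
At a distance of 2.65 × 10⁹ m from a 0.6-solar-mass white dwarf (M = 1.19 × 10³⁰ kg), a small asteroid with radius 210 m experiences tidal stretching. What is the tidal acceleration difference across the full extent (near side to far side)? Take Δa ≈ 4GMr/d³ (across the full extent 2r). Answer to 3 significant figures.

3.58 × 10⁻⁶ m/s²

The field gradient is 2GM/d³; across the full diameter 2r the difference is 4GMr/d³.
a_tidal = 4GMr/d³
        = 4 × (6.674 × 10⁻¹¹) × (1.19 × 10³⁰) × (210) / (2.65 × 10⁹)³
        = 3.58 × 10⁻⁶ m/s²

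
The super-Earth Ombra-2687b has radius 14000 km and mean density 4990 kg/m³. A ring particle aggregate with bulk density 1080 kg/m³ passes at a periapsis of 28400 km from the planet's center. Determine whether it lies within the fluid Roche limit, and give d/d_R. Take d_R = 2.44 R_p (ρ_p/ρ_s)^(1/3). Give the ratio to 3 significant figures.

inside; d/d_R ≈ 0.499

d_R = 2.44 × (14000 km) × (4990/1080)^(1/3) = 56900 km
d/d_R = (28400) / (56900) = 0.499
Since d/d_R < 1, the body is inside the Roche limit.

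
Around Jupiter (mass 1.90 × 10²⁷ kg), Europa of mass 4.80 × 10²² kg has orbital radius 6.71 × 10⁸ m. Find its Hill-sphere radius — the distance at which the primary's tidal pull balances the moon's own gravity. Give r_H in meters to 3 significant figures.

r_H ≈ a (m/3M)^(1/3)
    = (6.71 × 10⁸) × (4.80 × 10²² / (3 × 1.90 × 10²⁷))^(1/3)
    = 1.37 × 10⁷ m

1.37 × 10⁷ m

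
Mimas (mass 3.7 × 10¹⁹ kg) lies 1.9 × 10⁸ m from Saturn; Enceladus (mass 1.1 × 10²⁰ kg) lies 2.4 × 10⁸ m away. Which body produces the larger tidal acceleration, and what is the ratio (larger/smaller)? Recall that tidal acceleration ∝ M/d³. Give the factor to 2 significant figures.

Compare M/d³ for the two perturbers:
Mimas: (3.7 × 10¹⁹) / (1.9 × 10⁸)³ = 5.394 × 10⁻⁶
Enceladus: (1.1 × 10²⁰) / (2.4 × 10⁸)³ = 7.957 × 10⁻⁶
Ratio (larger/smaller) = 1.5

Enceladus, by a factor of ≈ 1.5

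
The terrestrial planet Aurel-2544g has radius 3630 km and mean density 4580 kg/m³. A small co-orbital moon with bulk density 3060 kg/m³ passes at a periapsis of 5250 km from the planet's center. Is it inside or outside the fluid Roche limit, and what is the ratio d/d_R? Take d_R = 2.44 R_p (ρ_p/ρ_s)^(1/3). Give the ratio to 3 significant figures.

inside; d/d_R ≈ 0.518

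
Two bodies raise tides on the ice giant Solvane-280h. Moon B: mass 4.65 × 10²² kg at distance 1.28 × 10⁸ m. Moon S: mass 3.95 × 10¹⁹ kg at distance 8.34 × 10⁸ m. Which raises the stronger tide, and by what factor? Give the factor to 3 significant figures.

Tidal acceleration ∝ M/d³, so compare M/d³ for each.
Moon B: (4.65 × 10²²) / (1.28 × 10⁸)³ = 2.217 × 10⁻²
Moon S: (3.95 × 10¹⁹) / (8.34 × 10⁸)³ = 6.809 × 10⁻⁸
Ratio (larger/smaller) = 3.26 × 10⁵

Moon B, by a factor of ≈ 3.26 × 10⁵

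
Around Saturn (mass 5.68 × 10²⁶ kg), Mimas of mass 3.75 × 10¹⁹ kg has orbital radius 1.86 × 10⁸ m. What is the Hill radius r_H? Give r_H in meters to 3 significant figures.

5.21 × 10⁵ m

r_H ≈ a (m/3M)^(1/3)
    = (1.86 × 10⁸) × (3.75 × 10¹⁹ / (3 × 5.68 × 10²⁶))^(1/3)
    = 5.21 × 10⁵ m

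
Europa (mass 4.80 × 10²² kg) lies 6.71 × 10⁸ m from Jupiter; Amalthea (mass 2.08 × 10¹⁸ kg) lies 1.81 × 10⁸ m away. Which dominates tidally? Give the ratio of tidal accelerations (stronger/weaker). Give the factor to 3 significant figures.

Tidal acceleration ∝ M/d³, so compare M/d³ for each.
Europa: (4.80 × 10²²) / (6.71 × 10⁸)³ = 1.589 × 10⁻⁴
Amalthea: (2.08 × 10¹⁸) / (1.81 × 10⁸)³ = 3.508 × 10⁻⁷
Ratio (larger/smaller) = 453

Europa, by a factor of ≈ 453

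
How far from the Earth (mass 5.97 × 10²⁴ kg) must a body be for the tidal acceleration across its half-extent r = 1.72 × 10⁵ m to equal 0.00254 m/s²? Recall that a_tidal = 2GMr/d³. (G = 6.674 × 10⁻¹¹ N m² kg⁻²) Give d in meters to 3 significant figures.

3.78 × 10⁷ m

2GMr/d³ = a_tidal  ⇒  d = (2GMr / a_tidal)^(1/3)
d = (2 × 6.674×10⁻¹¹ × (5.97 × 10²⁴) × (1.72 × 10⁵) / (0.00254))^(1/3)
  = 3.78 × 10⁷ m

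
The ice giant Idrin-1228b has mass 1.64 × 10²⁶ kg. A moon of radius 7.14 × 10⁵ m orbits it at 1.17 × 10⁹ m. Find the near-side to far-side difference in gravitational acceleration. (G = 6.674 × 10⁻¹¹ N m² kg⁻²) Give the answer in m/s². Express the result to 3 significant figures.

1.95 × 10⁻⁵ m/s²

Near-to-far spans 2r, so the tidal difference is twice the near-to-center value: 4GMr/d³.
a_tidal = 4GMr/d³
        = 4 × (6.674 × 10⁻¹¹) × (1.64 × 10²⁶) × (7.14 × 10⁵) / (1.17 × 10⁹)³
        = 1.95 × 10⁻⁵ m/s²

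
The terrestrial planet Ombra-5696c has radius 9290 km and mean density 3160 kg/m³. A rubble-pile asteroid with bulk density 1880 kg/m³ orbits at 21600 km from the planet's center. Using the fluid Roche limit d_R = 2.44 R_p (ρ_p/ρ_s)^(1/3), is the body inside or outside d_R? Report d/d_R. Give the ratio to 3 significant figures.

d_R = 2.44 × (9290 km) × (3160/1880)^(1/3) = 26950 km
d/d_R = (21600) / (26950) = 0.801
Since d/d_R < 1, the body is inside the Roche limit.

inside; d/d_R ≈ 0.801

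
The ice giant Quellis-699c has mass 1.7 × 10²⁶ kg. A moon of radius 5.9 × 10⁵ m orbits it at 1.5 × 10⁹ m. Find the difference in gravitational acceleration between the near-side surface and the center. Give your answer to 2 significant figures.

4.0 × 10⁻⁶ m/s²

Δg = 2GMr/d³
   = 2 × (6.674 × 10⁻¹¹) × (1.7 × 10²⁶) × (5.9 × 10⁵) / (1.5 × 10⁹)³
   = 4.0 × 10⁻⁶ m/s²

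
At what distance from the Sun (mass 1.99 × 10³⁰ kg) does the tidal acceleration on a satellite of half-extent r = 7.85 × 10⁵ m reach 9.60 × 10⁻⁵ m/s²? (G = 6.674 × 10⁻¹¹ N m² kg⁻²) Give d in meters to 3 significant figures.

2GMr/d³ = a_tidal  ⇒  d = (2GMr / a_tidal)^(1/3)
d = (2 × 6.674×10⁻¹¹ × (1.99 × 10³⁰) × (7.85 × 10⁵) / (9.60 × 10⁻⁵))^(1/3)
  = 1.30 × 10¹⁰ m

1.30 × 10¹⁰ m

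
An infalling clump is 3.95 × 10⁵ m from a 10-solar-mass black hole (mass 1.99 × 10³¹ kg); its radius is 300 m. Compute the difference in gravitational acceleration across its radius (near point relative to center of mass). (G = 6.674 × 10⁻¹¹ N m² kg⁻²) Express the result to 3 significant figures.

1.29 × 10⁷ m/s²

Since r ≪ d, expand the inverse-square field across one radius to get the leading 2GMr/d³ term.
Δa = 2GMr/d³
   = 2 × (6.674 × 10⁻¹¹) × (1.99 × 10³¹) × (300) / (3.95 × 10⁵)³
   = 1.29 × 10⁷ m/s²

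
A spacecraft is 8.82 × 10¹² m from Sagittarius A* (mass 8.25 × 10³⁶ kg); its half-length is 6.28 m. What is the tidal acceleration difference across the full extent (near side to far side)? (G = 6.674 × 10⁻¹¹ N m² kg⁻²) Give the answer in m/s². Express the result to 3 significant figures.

2.02 × 10⁻¹¹ m/s²

Δa = 4GMr/d³
   = 4 × (6.674 × 10⁻¹¹) × (8.25 × 10³⁶) × (6.28) / (8.82 × 10¹²)³
   = 2.02 × 10⁻¹¹ m/s²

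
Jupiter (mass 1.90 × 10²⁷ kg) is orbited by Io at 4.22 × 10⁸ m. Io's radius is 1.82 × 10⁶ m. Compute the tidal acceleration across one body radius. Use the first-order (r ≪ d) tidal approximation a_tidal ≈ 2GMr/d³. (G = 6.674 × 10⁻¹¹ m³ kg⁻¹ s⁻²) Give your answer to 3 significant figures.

6.14 × 10⁻³ m/s²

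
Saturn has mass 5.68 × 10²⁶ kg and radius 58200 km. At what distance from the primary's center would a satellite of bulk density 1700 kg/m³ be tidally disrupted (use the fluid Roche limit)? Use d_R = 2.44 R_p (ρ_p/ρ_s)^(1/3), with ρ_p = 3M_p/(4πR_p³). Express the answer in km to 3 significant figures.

ρ_p = 3M_p/(4πR_p³) = 3 × (5.68 × 10²⁶) / (4π × (5.82 × 10⁷ m)³) = 688 kg/m³
d_R = 2.44 × 58200 km × (688/1700)^(1/3)
    = 1.05 × 10⁵ km

1.05 × 10⁵ km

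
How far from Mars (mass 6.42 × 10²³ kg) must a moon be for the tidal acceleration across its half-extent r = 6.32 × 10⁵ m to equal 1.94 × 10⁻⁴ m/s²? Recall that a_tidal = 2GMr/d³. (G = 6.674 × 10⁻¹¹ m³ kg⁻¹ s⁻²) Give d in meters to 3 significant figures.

2GMr/d³ = a_tidal  ⇒  d = (2GMr / a_tidal)^(1/3)
d = (2 × 6.674×10⁻¹¹ × (6.42 × 10²³) × (6.32 × 10⁵) / (1.94 × 10⁻⁴))^(1/3)
  = 6.54 × 10⁷ m

6.54 × 10⁷ m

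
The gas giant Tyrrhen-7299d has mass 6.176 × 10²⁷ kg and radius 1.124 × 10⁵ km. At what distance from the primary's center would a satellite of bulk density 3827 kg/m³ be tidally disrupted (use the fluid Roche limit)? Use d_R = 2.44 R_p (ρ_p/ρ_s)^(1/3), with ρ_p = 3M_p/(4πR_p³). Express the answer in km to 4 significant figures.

1.775 × 10⁵ km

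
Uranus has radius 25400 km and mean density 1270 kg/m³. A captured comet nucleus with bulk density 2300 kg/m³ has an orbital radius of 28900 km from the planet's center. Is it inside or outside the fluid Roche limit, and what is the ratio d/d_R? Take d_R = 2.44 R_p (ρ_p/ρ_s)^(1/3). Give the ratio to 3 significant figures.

d_R = 2.44 × (25400 km) × (1270/2300)^(1/3) = 50850 km
d/d_R = (28900) / (50850) = 0.568
Since d/d_R < 1, the body is inside the Roche limit.

inside; d/d_R ≈ 0.568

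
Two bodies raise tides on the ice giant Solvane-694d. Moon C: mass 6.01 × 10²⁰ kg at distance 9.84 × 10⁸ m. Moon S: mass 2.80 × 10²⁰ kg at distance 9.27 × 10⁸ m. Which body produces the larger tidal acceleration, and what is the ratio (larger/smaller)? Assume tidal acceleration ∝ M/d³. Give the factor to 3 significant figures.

Moon C, by a factor of ≈ 1.79

Tidal acceleration ∝ M/d³, so compare M/d³ for each.
Moon C: (6.01 × 10²⁰) / (9.84 × 10⁸)³ = 6.308 × 10⁻⁷
Moon S: (2.80 × 10²⁰) / (9.27 × 10⁸)³ = 3.515 × 10⁻⁷
Ratio (larger/smaller) = 1.79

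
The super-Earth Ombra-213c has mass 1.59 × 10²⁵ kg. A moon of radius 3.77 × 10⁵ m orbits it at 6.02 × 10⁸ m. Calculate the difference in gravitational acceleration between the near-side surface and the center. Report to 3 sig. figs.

3.67 × 10⁻⁶ m/s²

Differencing GM/(d−r)² and GM/d² to first order in r/d gives 2GMr/d³.
Δa = 2GMr/d³
   = 2 × (6.674 × 10⁻¹¹) × (1.59 × 10²⁵) × (3.77 × 10⁵) / (6.02 × 10⁸)³
   = 3.67 × 10⁻⁶ m/s²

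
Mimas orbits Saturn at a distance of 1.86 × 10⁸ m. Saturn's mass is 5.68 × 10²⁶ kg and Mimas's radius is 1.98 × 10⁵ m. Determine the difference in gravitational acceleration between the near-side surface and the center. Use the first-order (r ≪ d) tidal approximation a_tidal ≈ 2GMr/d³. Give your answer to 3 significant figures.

Differencing GM/(d−r)² and GM/d² to first order in r/d gives 2GMr/d³.
Δg = 2GMr/d³
   = 2 × (6.674 × 10⁻¹¹) × (5.68 × 10²⁶) × (1.98 × 10⁵) / (1.86 × 10⁸)³
   = 2.33 × 10⁻³ m/s²

2.33 × 10⁻³ m/s²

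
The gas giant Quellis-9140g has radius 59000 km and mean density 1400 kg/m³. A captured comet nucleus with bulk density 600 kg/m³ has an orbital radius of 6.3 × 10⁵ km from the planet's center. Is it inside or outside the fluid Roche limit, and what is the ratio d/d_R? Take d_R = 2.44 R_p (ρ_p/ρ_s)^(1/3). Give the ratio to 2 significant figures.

d_R = 2.44 × (59000 km) × (1400/600)^(1/3) = 1.909 × 10⁵ km
d/d_R = (6.3 × 10⁵) / (1.909 × 10⁵) = 3.3
Since d/d_R > 1, the body is outside the Roche limit.

outside; d/d_R ≈ 3.3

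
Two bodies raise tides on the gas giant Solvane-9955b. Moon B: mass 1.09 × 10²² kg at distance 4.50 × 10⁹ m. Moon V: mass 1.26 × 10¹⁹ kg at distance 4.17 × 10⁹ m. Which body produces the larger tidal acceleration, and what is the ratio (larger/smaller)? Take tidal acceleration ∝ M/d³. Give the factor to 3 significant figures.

Moon B, by a factor of ≈ 688

Tidal acceleration ∝ M/d³, so compare M/d³ for each.
Moon B: (1.09 × 10²²) / (4.50 × 10⁹)³ = 1.196 × 10⁻⁷
Moon V: (1.26 × 10¹⁹) / (4.17 × 10⁹)³ = 1.738 × 10⁻¹⁰
Ratio (larger/smaller) = 688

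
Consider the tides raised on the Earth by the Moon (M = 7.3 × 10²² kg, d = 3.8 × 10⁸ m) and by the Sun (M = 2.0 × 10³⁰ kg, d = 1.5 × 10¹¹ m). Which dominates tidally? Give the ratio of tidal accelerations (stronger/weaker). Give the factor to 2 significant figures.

The Moon, by a factor of ≈ 2.2

Compare M/d³ for the two perturbers:
The Moon: (7.3 × 10²²) / (3.8 × 10⁸)³ = 1.330 × 10⁻³
The Sun: (2.0 × 10³⁰) / (1.5 × 10¹¹)³ = 5.926 × 10⁻⁴
Ratio (larger/smaller) = 2.2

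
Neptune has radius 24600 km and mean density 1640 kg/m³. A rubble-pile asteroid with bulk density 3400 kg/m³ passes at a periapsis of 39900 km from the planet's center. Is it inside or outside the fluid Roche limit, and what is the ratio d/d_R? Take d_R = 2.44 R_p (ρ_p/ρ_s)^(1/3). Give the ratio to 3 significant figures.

inside; d/d_R ≈ 0.848

d_R = 2.44 × (24600 km) × (1640/3400)^(1/3) = 47070 km
d/d_R = (39900) / (47070) = 0.848
Since d/d_R < 1, the body is inside the Roche limit.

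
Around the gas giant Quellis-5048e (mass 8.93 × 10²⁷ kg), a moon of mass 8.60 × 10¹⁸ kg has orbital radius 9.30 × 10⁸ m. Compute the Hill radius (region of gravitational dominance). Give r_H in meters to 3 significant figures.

r_H ≈ a (m/3M)^(1/3)
    = (9.30 × 10⁸) × (8.60 × 10¹⁸ / (3 × 8.93 × 10²⁷))^(1/3)
    = 6.37 × 10⁵ m

6.37 × 10⁵ m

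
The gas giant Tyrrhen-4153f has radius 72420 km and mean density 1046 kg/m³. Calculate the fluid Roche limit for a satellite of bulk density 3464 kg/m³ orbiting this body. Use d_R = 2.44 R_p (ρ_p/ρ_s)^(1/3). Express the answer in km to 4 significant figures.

1.185 × 10⁵ km

d_R = 2.44 × 72420 km × (1046/3464)^(1/3)
    = 1.185 × 10⁵ km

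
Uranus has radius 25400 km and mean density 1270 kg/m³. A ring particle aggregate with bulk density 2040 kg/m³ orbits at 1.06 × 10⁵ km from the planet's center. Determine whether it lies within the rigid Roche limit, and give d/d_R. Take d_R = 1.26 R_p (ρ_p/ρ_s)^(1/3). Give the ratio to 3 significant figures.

outside; d/d_R ≈ 3.88

d_R = 1.26 × (25400 km) × (1270/2040)^(1/3) = 27330 km
d/d_R = (1.06 × 10⁵) / (27330) = 3.88
Since d/d_R > 1, the body is outside the Roche limit.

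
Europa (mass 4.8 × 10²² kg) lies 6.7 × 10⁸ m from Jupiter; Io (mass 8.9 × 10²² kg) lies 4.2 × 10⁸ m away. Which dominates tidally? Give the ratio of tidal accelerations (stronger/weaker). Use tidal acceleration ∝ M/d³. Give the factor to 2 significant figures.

The tide-raising term goes as M/d³ (the gradient of a 1/d² field).
Europa: (4.8 × 10²²) / (6.7 × 10⁸)³ = 1.596 × 10⁻⁴
Io: (8.9 × 10²²) / (4.2 × 10⁸)³ = 1.201 × 10⁻³
Ratio (larger/smaller) = 7.5

Io, by a factor of ≈ 7.5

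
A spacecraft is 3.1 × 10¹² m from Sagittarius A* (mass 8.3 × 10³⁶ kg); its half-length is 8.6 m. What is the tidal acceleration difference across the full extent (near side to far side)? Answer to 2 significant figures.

6.4 × 10⁻¹⁰ m/s²

Δg = 4GMr/d³
   = 4 × (6.674 × 10⁻¹¹) × (8.3 × 10³⁶) × (8.6) / (3.1 × 10¹²)³
   = 6.4 × 10⁻¹⁰ m/s²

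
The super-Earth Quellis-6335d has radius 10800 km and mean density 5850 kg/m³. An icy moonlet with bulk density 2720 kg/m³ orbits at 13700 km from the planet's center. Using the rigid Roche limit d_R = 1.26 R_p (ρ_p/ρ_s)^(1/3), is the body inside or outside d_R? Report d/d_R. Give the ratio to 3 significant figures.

d_R = 1.26 × (10800 km) × (5850/2720)^(1/3) = 17570 km
d/d_R = (13700) / (17570) = 0.780
Since d/d_R < 1, the body is inside the Roche limit.

inside; d/d_R ≈ 0.780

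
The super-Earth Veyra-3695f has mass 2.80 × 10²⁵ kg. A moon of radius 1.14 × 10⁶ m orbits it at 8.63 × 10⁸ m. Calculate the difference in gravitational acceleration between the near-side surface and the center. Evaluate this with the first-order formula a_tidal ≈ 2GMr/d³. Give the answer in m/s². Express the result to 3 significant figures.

6.63 × 10⁻⁶ m/s²

The tidal stretch is the gradient of GM/d² times the body's extent r, hence the 1/d³ dependence.
Δa = 2GMr/d³
   = 2 × (6.674 × 10⁻¹¹) × (2.80 × 10²⁵) × (1.14 × 10⁶) / (8.63 × 10⁸)³
   = 6.63 × 10⁻⁶ m/s²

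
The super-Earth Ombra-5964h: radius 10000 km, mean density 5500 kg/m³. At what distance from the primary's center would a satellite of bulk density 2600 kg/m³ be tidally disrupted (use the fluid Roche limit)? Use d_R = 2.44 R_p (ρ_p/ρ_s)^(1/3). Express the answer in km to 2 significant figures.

31000 km

d_R = 2.44 × 10000 km × (5500/2600)^(1/3)
    = 31000 km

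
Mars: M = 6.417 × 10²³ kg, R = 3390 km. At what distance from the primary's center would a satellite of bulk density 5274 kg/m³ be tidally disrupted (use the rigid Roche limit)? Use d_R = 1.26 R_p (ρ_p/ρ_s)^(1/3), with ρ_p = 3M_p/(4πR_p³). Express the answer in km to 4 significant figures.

ρ_p = 3M_p/(4πR_p³) = 3 × (6.417 × 10²³) / (4π × (3.390 × 10⁶ m)³) = 3932 kg/m³
d_R = 1.26 × 3390 km × (3932/5274)^(1/3)
    = 3873 km

3873 km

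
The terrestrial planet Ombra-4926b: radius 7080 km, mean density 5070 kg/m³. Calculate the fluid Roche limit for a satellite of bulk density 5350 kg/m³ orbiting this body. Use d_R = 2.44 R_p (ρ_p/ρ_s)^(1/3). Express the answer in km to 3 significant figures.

17000 km

d_R = 2.44 × 7080 km × (5070/5350)^(1/3)
    = 17000 km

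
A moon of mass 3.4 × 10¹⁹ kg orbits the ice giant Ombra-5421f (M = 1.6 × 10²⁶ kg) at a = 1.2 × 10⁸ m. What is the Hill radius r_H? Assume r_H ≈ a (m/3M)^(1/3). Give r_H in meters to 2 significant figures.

5.0 × 10⁵ m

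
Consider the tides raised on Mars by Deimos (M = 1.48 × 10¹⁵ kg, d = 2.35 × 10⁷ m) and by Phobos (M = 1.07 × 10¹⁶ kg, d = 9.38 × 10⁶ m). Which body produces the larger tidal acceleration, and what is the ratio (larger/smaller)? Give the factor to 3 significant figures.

Tidal acceleration ∝ M/d³, so compare M/d³ for each.
Deimos: (1.48 × 10¹⁵) / (2.35 × 10⁷)³ = 1.140 × 10⁻⁷
Phobos: (1.07 × 10¹⁶) / (9.38 × 10⁶)³ = 1.297 × 10⁻⁵
Ratio (larger/smaller) = 114

Phobos, by a factor of ≈ 114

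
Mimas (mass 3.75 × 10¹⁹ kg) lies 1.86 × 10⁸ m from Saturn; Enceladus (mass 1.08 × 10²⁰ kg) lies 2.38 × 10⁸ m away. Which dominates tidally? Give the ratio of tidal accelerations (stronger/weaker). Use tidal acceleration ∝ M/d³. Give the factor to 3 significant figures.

Enceladus, by a factor of ≈ 1.37

Tidal stretch scales as M/d³; compute that for each body.
Mimas: (3.75 × 10¹⁹) / (1.86 × 10⁸)³ = 5.828 × 10⁻⁶
Enceladus: (1.08 × 10²⁰) / (2.38 × 10⁸)³ = 8.011 × 10⁻⁶
Ratio (larger/smaller) = 1.37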